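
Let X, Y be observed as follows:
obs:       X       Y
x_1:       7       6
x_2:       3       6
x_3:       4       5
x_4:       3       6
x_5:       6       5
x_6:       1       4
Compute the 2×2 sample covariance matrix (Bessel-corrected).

Step 1 — column means:
  mean(X) = (7 + 3 + 4 + 3 + 6 + 1) / 6 = 24/6 = 4
  mean(Y) = (6 + 6 + 5 + 6 + 5 + 4) / 6 = 32/6 = 5.3333

Step 2 — sample covariance S[i,j] = (1/(n-1)) · Σ_k (x_{k,i} - mean_i) · (x_{k,j} - mean_j), with n-1 = 5.
  S[X,X] = ((3)·(3) + (-1)·(-1) + (0)·(0) + (-1)·(-1) + (2)·(2) + (-3)·(-3)) / 5 = 24/5 = 4.8
  S[X,Y] = ((3)·(0.6667) + (-1)·(0.6667) + (0)·(-0.3333) + (-1)·(0.6667) + (2)·(-0.3333) + (-3)·(-1.3333)) / 5 = 4/5 = 0.8
  S[Y,Y] = ((0.6667)·(0.6667) + (0.6667)·(0.6667) + (-0.3333)·(-0.3333) + (0.6667)·(0.6667) + (-0.3333)·(-0.3333) + (-1.3333)·(-1.3333)) / 5 = 3.3333/5 = 0.6667

S is symmetric (S[j,i] = S[i,j]). Assembling:

S = [[4.8, 0.8],
 [0.8, 0.6667]]


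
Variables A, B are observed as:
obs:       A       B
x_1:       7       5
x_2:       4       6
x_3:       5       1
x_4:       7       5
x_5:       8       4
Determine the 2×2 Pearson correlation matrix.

Step 1 — column means:
  mean(A) = (7 + 4 + 5 + 7 + 8) / 5 = 31/5 = 6.2
  mean(B) = (5 + 6 + 1 + 5 + 4) / 5 = 21/5 = 4.2

Step 2 — sample variances and covariances s[i,j] = (1/(n-1)) · Σ_k (x_{k,i} - mean_i) · (x_{k,j} - mean_j), with n-1 = 4:
  s[A,A] = ((0.8)·(0.8) + (-2.2)·(-2.2) + (-1.2)·(-1.2) + (0.8)·(0.8) + (1.8)·(1.8)) / 4 = 10.8/4 = 2.7
  s[A,B] = ((0.8)·(0.8) + (-2.2)·(1.8) + (-1.2)·(-3.2) + (0.8)·(0.8) + (1.8)·(-0.2)) / 4 = 0.8/4 = 0.2
  s[B,B] = ((0.8)·(0.8) + (1.8)·(1.8) + (-3.2)·(-3.2) + (0.8)·(0.8) + (-0.2)·(-0.2)) / 4 = 14.8/4 = 3.7
  Sample standard deviations s_i = √(s[i,i]):
  s(A) = √(2.7) = 1.6432
  s(B) = √(3.7) = 1.9235

Step 3 — r_{ij} = s_{ij} / (s_i · s_j):
  r[A,A] = 1 (diagonal).
  r[A,B] = 0.2 / (1.6432 · 1.9235) = 0.2 / 3.1607 = 0.0633
  r[B,B] = 1 (diagonal).

R is symmetric with unit diagonal. Assembling:

R = [[1, 0.0633],
 [0.0633, 1]]


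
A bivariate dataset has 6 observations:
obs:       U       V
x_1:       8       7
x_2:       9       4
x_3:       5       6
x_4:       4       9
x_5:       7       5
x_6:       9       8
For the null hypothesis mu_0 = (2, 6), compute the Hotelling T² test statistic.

Step 1 — sample mean vector:
  mean(U) = (8 + 9 + 5 + 4 + 7 + 9) / 6 = 42/6 = 7
  mean(V) = (7 + 4 + 6 + 9 + 5 + 8) / 6 = 39/6 = 6.5
  x̄ = (7, 6.5),  deviation x̄ - mu_0 = (7, 6.5) - (2, 6) = (5, 0.5).

Step 2 — sample covariance matrix, S[i,j] = (1/(n-1)) · Σ_k (x_{k,i} - mean_i) · (x_{k,j} - mean_j), divisor n-1 = 5:
  S[U,U] = ((1)·(1) + (2)·(2) + (-2)·(-2) + (-3)·(-3) + (0)·(0) + (2)·(2)) / 5 = 22/5 = 4.4
  S[U,V] = ((1)·(0.5) + (2)·(-2.5) + (-2)·(-0.5) + (-3)·(2.5) + (0)·(-1.5) + (2)·(1.5)) / 5 = -8/5 = -1.6
  S[V,V] = ((0.5)·(0.5) + (-2.5)·(-2.5) + (-0.5)·(-0.5) + (2.5)·(2.5) + (-1.5)·(-1.5) + (1.5)·(1.5)) / 5 = 17.5/5 = 3.5
  S = [[4.4, -1.6],
 [-1.6, 3.5]].

Step 3 — invert S. det(S) = 4.4·3.5 - (-1.6)² = 12.84.
  S^{-1} = (1/det) · [[d, -b], [-b, a]] = [[0.2726, 0.1246],
 [0.1246, 0.3427]].

Step 4 — quadratic form (x̄ - mu_0)^T · S^{-1} · (x̄ - mu_0):
  S^{-1} · (x̄ - mu_0) = (1.4252, 0.7944),
  (x̄ - mu_0)^T · [...] = (5)·(1.4252) + (0.5)·(0.7944) = 7.5234.

Step 5 — scale by n: T² = 6 · 7.5234 = 45.1402.

T² ≈ 45.1402


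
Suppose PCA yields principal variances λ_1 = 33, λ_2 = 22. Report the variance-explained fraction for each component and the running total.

Step 1 — total variance = trace(Sigma) = Σ λ_i = 33 + 22 = 55.

Step 2 — fraction explained by component i = λ_i / Σ λ:
  PC1: 33/55 = 0.6
  PC2: 22/55 = 0.4

Step 3 — cumulative fraction after k components = (λ_1 + ... + λ_k) / Σ λ:
  k = 1: 33/55 = 0.6
  k = 2: (33 + 22)/55 = 55/55 = 1

Summary (fraction, with percent):

explained: PC1 0.6 (60%), PC2 0.4 (40%);  cumulative: 0.6, 1


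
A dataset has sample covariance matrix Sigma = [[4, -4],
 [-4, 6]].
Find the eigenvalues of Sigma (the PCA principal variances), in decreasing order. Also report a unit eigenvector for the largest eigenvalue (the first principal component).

Step 1 — characteristic polynomial of 2×2 Sigma:
  det(Sigma - λI) = λ² - trace · λ + det = 0.
  trace = 4 + 6 = 10, det = 4·6 - (-4)² = 8.
Step 2 — discriminant:
  Δ = trace² - 4·det = 100 - 32 = 68.
Step 3 — eigenvalues:
  λ = (trace ± √Δ)/2 = (10 ± 8.2462)/2,
  λ_1 = 9.1231,  λ_2 = 0.8769.

Step 4 — unit eigenvector for λ_1: solve (Sigma - λ_1 I)v = 0. First row:
  (4 - 9.1231)·v_x + (-4)·v_y = 0, i.e. (-5.1231)·v_x + (-4)·v_y = 0,
  so v ∝ (b, λ_1 - a) = (-4, 5.1231); multiply by -1 so the first entry is positive: u = (4, -5.1231).
  ||u|| = √((4)² + (-5.1231)²) = √(42.2462) ≈ 6.4997,
  v_1 = u/||u|| ≈ (0.6154, -0.7882) (||v_1|| = 1).

λ_1 = 9.1231,  λ_2 = 0.8769;  v_1 ≈ (0.6154, -0.7882)


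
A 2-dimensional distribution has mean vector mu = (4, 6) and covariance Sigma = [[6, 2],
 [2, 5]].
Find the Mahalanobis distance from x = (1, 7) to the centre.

Step 1 — centre the observation: (x - mu) = (-3, 1).

Step 2 — invert Sigma. det(Sigma) = 6·5 - (2)² = 26.
  Sigma^{-1} = (1/det) · [[d, -b], [-b, a]] = [[0.1923, -0.0769],
 [-0.0769, 0.2308]].

Step 3 — form the quadratic (x - mu)^T · Sigma^{-1} · (x - mu):
  Sigma^{-1} · (x - mu) = (-0.6538, 0.4615).
  (x - mu)^T · [Sigma^{-1} · (x - mu)] = (-3)·(-0.6538) + (1)·(0.4615) = 2.4231.

Step 4 — take square root: d = √(2.4231) ≈ 1.5566.

d(x, mu) = √(2.4231) ≈ 1.5566


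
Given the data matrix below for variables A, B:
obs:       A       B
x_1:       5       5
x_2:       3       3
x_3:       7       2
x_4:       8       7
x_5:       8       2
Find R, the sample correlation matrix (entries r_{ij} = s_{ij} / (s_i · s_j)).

Step 1 — column means:
  mean(A) = (5 + 3 + 7 + 8 + 8) / 5 = 31/5 = 6.2
  mean(B) = (5 + 3 + 2 + 7 + 2) / 5 = 19/5 = 3.8

Step 2 — sample variances and covariances s[i,j] = (1/(n-1)) · Σ_k (x_{k,i} - mean_i) · (x_{k,j} - mean_j), with n-1 = 4:
  s[A,A] = ((-1.2)·(-1.2) + (-3.2)·(-3.2) + (0.8)·(0.8) + (1.8)·(1.8) + (1.8)·(1.8)) / 4 = 18.8/4 = 4.7
  s[A,B] = ((-1.2)·(1.2) + (-3.2)·(-0.8) + (0.8)·(-1.8) + (1.8)·(3.2) + (1.8)·(-1.8)) / 4 = 2.2/4 = 0.55
  s[B,B] = ((1.2)·(1.2) + (-0.8)·(-0.8) + (-1.8)·(-1.8) + (3.2)·(3.2) + (-1.8)·(-1.8)) / 4 = 18.8/4 = 4.7
  Sample standard deviations s_i = √(s[i,i]):
  s(A) = √(4.7) = 2.1679
  s(B) = √(4.7) = 2.1679

Step 3 — r_{ij} = s_{ij} / (s_i · s_j):
  r[A,A] = 1 (diagonal).
  r[A,B] = 0.55 / (2.1679 · 2.1679) = 0.55 / 4.7 = 0.117
  r[B,B] = 1 (diagonal).

R is symmetric with unit diagonal. Assembling:

R = [[1, 0.117],
 [0.117, 1]]


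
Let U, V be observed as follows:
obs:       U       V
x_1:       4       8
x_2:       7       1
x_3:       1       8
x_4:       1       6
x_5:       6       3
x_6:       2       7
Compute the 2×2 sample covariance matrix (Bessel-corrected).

Step 1 — column means:
  mean(U) = (4 + 7 + 1 + 1 + 6 + 2) / 6 = 21/6 = 3.5
  mean(V) = (8 + 1 + 8 + 6 + 3 + 7) / 6 = 33/6 = 5.5

Step 2 — sample covariance S[i,j] = (1/(n-1)) · Σ_k (x_{k,i} - mean_i) · (x_{k,j} - mean_j), with n-1 = 5.
  S[U,U] = ((0.5)·(0.5) + (3.5)·(3.5) + (-2.5)·(-2.5) + (-2.5)·(-2.5) + (2.5)·(2.5) + (-1.5)·(-1.5)) / 5 = 33.5/5 = 6.7
  S[U,V] = ((0.5)·(2.5) + (3.5)·(-4.5) + (-2.5)·(2.5) + (-2.5)·(0.5) + (2.5)·(-2.5) + (-1.5)·(1.5)) / 5 = -30.5/5 = -6.1
  S[V,V] = ((2.5)·(2.5) + (-4.5)·(-4.5) + (2.5)·(2.5) + (0.5)·(0.5) + (-2.5)·(-2.5) + (1.5)·(1.5)) / 5 = 41.5/5 = 8.3

S is symmetric (S[j,i] = S[i,j]). Assembling:

S = [[6.7, -6.1],
 [-6.1, 8.3]]


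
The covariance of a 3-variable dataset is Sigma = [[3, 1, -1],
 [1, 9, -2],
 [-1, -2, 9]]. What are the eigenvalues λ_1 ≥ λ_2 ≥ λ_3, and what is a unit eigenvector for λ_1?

Step 1 — characteristic polynomial p(λ) = det(λI - Sigma) = λ³ - tr·λ² + c_1·λ - det, where tr = trace, c_1 = sum of the principal 2×2 minors, det = det(Sigma):
  tr = 3 + 9 + 9 = 21,
  c_1 = (3·9 - (1)²) + (3·9 - (-1)²) + (9·9 - (-2)²) = 26 + 26 + 77 = 129,
  det = 3·(9·9 - (-2)²) - (1)·((1)·9 - (-2)·(-1)) + (-1)·((1)·(-2) - 9·(-1)) = 3·(77) - (1)·(7) + (-1)·(7) = 217.
  So p(λ) = λ³ - 21λ² + 129λ - 217.
Step 2 — look for an integer root (rational root theorem: any rational root is an integer divisor of 217). Testing λ = 7:
  p(7) = 343 - 1029 + 903 - 217 = 0  ✓
  Dividing out (λ - 7): p(λ) = (λ - 7)(λ² - 14λ + 31).
Step 3 — remaining eigenvalues from the quadratic λ² - 14λ + 31 = 0:
  Δ = 14² - 4·31 = 196 - 124 = 72,  λ = (14 ± √72)/2 = (14 ± 8.4853)/2 ≈ 11.2426 or 2.7574.
  Sorted: λ_1 = 11.2426,  λ_2 = 7,  λ_3 = 2.7574  (check: sum = 21 = tr ✓).

Step 4 — unit eigenvector for λ_1 ≈ 11.2426: v spans the null space of (Sigma - λ_1 I), whose rows are
  r_1 = (-8.2426, 1, -1),  r_2 = (1, -2.2426, -2),  r_3 = (-1, -2, -2.2426).
  v is orthogonal to every row, so take v ∝ r_1 × r_2 = ((1)·(-2) - (-1)·(-2.2426), (-1)·(1) - (-8.2426)·(-2), (-8.2426)·(-2.2426) - (1)·(1)) ≈ (-4.2426, -17.4853, 17.4853).
  Rescale (multiply by -1 so the first nonzero entry is positive): u = (4.2426, 17.4853, -17.4853).
  ||u|| = √((4.2426)² + (17.4853)² + (-17.4853)²) = √(629.4701) ≈ 25.0892,  v_1 = u/||u|| ≈ (0.1691, 0.6969, -0.6969) (||v_1|| = 1).

λ_1 = 11.2426,  λ_2 = 7,  λ_3 = 2.7574;  v_1 ≈ (0.1691, 0.6969, -0.6969)


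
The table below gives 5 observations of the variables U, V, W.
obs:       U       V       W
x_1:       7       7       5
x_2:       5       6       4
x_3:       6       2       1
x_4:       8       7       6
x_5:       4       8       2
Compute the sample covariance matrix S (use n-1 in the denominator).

Step 1 — column means:
  mean(U) = (7 + 5 + 6 + 8 + 4) / 5 = 30/5 = 6
  mean(V) = (7 + 6 + 2 + 7 + 8) / 5 = 30/5 = 6
  mean(W) = (5 + 4 + 1 + 6 + 2) / 5 = 18/5 = 3.6

Step 2 — sample covariance S[i,j] = (1/(n-1)) · Σ_k (x_{k,i} - mean_i) · (x_{k,j} - mean_j), with n-1 = 4.
  S[U,U] = ((1)·(1) + (-1)·(-1) + (0)·(0) + (2)·(2) + (-2)·(-2)) / 4 = 10/4 = 2.5
  S[U,V] = ((1)·(1) + (-1)·(0) + (0)·(-4) + (2)·(1) + (-2)·(2)) / 4 = -1/4 = -0.25
  S[U,W] = ((1)·(1.4) + (-1)·(0.4) + (0)·(-2.6) + (2)·(2.4) + (-2)·(-1.6)) / 4 = 9/4 = 2.25
  S[V,V] = ((1)·(1) + (0)·(0) + (-4)·(-4) + (1)·(1) + (2)·(2)) / 4 = 22/4 = 5.5
  S[V,W] = ((1)·(1.4) + (0)·(0.4) + (-4)·(-2.6) + (1)·(2.4) + (2)·(-1.6)) / 4 = 11/4 = 2.75
  S[W,W] = ((1.4)·(1.4) + (0.4)·(0.4) + (-2.6)·(-2.6) + (2.4)·(2.4) + (-1.6)·(-1.6)) / 4 = 17.2/4 = 4.3

S is symmetric (S[j,i] = S[i,j]). Assembling:

S = [[2.5, -0.25, 2.25],
 [-0.25, 5.5, 2.75],
 [2.25, 2.75, 4.3]]


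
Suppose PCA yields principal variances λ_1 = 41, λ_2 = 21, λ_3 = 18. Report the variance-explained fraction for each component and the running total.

Step 1 — total variance = trace(Sigma) = Σ λ_i = 41 + 21 + 18 = 80.

Step 2 — fraction explained by component i = λ_i / Σ λ:
  PC1: 41/80 = 0.5125
  PC2: 21/80 = 0.2625
  PC3: 18/80 = 0.225

Step 3 — cumulative fraction after k components = (λ_1 + ... + λ_k) / Σ λ:
  k = 1: 41/80 = 0.5125
  k = 2: (41 + 21)/80 = 62/80 = 0.775
  k = 3: (41 + 21 + 18)/80 = 80/80 = 1

Summary (fraction, with percent):

explained: PC1 0.5125 (51.25%), PC2 0.2625 (26.25%), PC3 0.225 (22.5%);  cumulative: 0.5125, 0.775, 1


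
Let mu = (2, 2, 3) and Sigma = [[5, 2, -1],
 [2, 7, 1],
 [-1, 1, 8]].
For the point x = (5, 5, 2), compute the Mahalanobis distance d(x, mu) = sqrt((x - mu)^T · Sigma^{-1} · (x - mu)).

Step 1 — centre the observation: (x - mu) = (3, 3, -1).

Step 2 — invert Sigma (cofactor / det for 3×3, or solve directly):
  Sigma^{-1} = [[0.2371, -0.0733, 0.0388],
 [-0.0733, 0.1681, -0.0302],
 [0.0388, -0.0302, 0.1336]].

Step 3 — form the quadratic (x - mu)^T · Sigma^{-1} · (x - mu):
  Sigma^{-1} · (x - mu) = (0.4526, 0.3147, -0.1078).
  (x - mu)^T · [Sigma^{-1} · (x - mu)] = (3)·(0.4526) + (3)·(0.3147) + (-1)·(-0.1078) = 2.4095.

Step 4 — take square root: d = √(2.4095) ≈ 1.5523.

d(x, mu) = √(2.4095) ≈ 1.5523


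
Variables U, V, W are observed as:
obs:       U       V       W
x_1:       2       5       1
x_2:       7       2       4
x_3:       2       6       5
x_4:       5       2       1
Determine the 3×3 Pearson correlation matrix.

Step 1 — column means:
  mean(U) = (2 + 7 + 2 + 5) / 4 = 16/4 = 4
  mean(V) = (5 + 2 + 6 + 2) / 4 = 15/4 = 3.75
  mean(W) = (1 + 4 + 5 + 1) / 4 = 11/4 = 2.75

Step 2 — sample variances and covariances s[i,j] = (1/(n-1)) · Σ_k (x_{k,i} - mean_i) · (x_{k,j} - mean_j), with n-1 = 3:
  s[U,U] = ((-2)·(-2) + (3)·(3) + (-2)·(-2) + (1)·(1)) / 3 = 18/3 = 6
  s[U,V] = ((-2)·(1.25) + (3)·(-1.75) + (-2)·(2.25) + (1)·(-1.75)) / 3 = -14/3 = -4.6667
  s[U,W] = ((-2)·(-1.75) + (3)·(1.25) + (-2)·(2.25) + (1)·(-1.75)) / 3 = 1/3 = 0.3333
  s[V,V] = ((1.25)·(1.25) + (-1.75)·(-1.75) + (2.25)·(2.25) + (-1.75)·(-1.75)) / 3 = 12.75/3 = 4.25
  s[V,W] = ((1.25)·(-1.75) + (-1.75)·(1.25) + (2.25)·(2.25) + (-1.75)·(-1.75)) / 3 = 3.75/3 = 1.25
  s[W,W] = ((-1.75)·(-1.75) + (1.25)·(1.25) + (2.25)·(2.25) + (-1.75)·(-1.75)) / 3 = 12.75/3 = 4.25
  Sample standard deviations s_i = √(s[i,i]):
  s(U) = √(6) = 2.4495
  s(V) = √(4.25) = 2.0616
  s(W) = √(4.25) = 2.0616

Step 3 — r_{ij} = s_{ij} / (s_i · s_j):
  r[U,U] = 1 (diagonal).
  r[U,V] = -4.6667 / (2.4495 · 2.0616) = -4.6667 / 5.0498 = -0.9241
  r[U,W] = 0.3333 / (2.4495 · 2.0616) = 0.3333 / 5.0498 = 0.066
  r[V,V] = 1 (diagonal).
  r[V,W] = 1.25 / (2.0616 · 2.0616) = 1.25 / 4.25 = 0.2941
  r[W,W] = 1 (diagonal).

R is symmetric with unit diagonal. Assembling:

R = [[1, -0.9241, 0.066],
 [-0.9241, 1, 0.2941],
 [0.066, 0.2941, 1]]


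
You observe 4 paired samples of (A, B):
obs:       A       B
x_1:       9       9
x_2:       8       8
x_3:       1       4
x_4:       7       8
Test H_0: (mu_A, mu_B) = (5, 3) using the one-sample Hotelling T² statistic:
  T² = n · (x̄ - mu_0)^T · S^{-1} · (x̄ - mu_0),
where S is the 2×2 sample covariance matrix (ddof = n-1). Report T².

Step 1 — sample mean vector:
  mean(A) = (9 + 8 + 1 + 7) / 4 = 25/4 = 6.25
  mean(B) = (9 + 8 + 4 + 8) / 4 = 29/4 = 7.25
  x̄ = (6.25, 7.25),  deviation x̄ - mu_0 = (6.25, 7.25) - (5, 3) = (1.25, 4.25).

Step 2 — sample covariance matrix, S[i,j] = (1/(n-1)) · Σ_k (x_{k,i} - mean_i) · (x_{k,j} - mean_j), divisor n-1 = 3:
  S[A,A] = ((2.75)·(2.75) + (1.75)·(1.75) + (-5.25)·(-5.25) + (0.75)·(0.75)) / 3 = 38.75/3 = 12.9167
  S[A,B] = ((2.75)·(1.75) + (1.75)·(0.75) + (-5.25)·(-3.25) + (0.75)·(0.75)) / 3 = 23.75/3 = 7.9167
  S[B,B] = ((1.75)·(1.75) + (0.75)·(0.75) + (-3.25)·(-3.25) + (0.75)·(0.75)) / 3 = 14.75/3 = 4.9167
  S = [[12.9167, 7.9167],
 [7.9167, 4.9167]].

Step 3 — invert S. det(S) = 12.9167·4.9167 - (7.9167)² = 0.8333.
  S^{-1} = (1/det) · [[d, -b], [-b, a]] = [[5.9, -9.5],
 [-9.5, 15.5]].

Step 4 — quadratic form (x̄ - mu_0)^T · S^{-1} · (x̄ - mu_0):
  S^{-1} · (x̄ - mu_0) = (-33, 54),
  (x̄ - mu_0)^T · [...] = (1.25)·(-33) + (4.25)·(54) = 188.25.

Step 5 — scale by n: T² = 4 · 188.25 = 753.

T² ≈ 753


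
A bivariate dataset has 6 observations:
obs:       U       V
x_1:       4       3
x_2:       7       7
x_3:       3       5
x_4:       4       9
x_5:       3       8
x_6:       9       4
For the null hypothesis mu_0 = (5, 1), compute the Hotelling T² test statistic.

Step 1 — sample mean vector:
  mean(U) = (4 + 7 + 3 + 4 + 3 + 9) / 6 = 30/6 = 5
  mean(V) = (3 + 7 + 5 + 9 + 8 + 4) / 6 = 36/6 = 6
  x̄ = (5, 6),  deviation x̄ - mu_0 = (5, 6) - (5, 1) = (0, 5).

Step 2 — sample covariance matrix, S[i,j] = (1/(n-1)) · Σ_k (x_{k,i} - mean_i) · (x_{k,j} - mean_j), divisor n-1 = 5:
  S[U,U] = ((-1)·(-1) + (2)·(2) + (-2)·(-2) + (-1)·(-1) + (-2)·(-2) + (4)·(4)) / 5 = 30/5 = 6
  S[U,V] = ((-1)·(-3) + (2)·(1) + (-2)·(-1) + (-1)·(3) + (-2)·(2) + (4)·(-2)) / 5 = -8/5 = -1.6
  S[V,V] = ((-3)·(-3) + (1)·(1) + (-1)·(-1) + (3)·(3) + (2)·(2) + (-2)·(-2)) / 5 = 28/5 = 5.6
  S = [[6, -1.6],
 [-1.6, 5.6]].

Step 3 — invert S. det(S) = 6·5.6 - (-1.6)² = 31.04.
  S^{-1} = (1/det) · [[d, -b], [-b, a]] = [[0.1804, 0.0515],
 [0.0515, 0.1933]].

Step 4 — quadratic form (x̄ - mu_0)^T · S^{-1} · (x̄ - mu_0):
  S^{-1} · (x̄ - mu_0) = (0.2577, 0.9665),
  (x̄ - mu_0)^T · [...] = (0)·(0.2577) + (5)·(0.9665) = 4.8325.

Step 5 — scale by n: T² = 6 · 4.8325 = 28.9948.

T² ≈ 28.9948


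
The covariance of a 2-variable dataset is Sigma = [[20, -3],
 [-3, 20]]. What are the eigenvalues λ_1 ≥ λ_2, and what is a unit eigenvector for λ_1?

Step 1 — characteristic polynomial of 2×2 Sigma:
  det(Sigma - λI) = λ² - trace · λ + det = 0.
  trace = 20 + 20 = 40, det = 20·20 - (-3)² = 391.
Step 2 — discriminant:
  Δ = trace² - 4·det = 1600 - 1564 = 36.
Step 3 — eigenvalues:
  λ = (trace ± √Δ)/2 = (40 ± 6)/2,
  λ_1 = 23,  λ_2 = 17.

Step 4 — unit eigenvector for λ_1: solve (Sigma - λ_1 I)v = 0. First row:
  (20 - 23)·v_x + (-3)·v_y = 0, i.e. (-3)·v_x + (-3)·v_y = 0,
  so v ∝ (b, λ_1 - a) = (-3, 3); multiply by -1 so the first entry is positive: u = (3, -3).
  ||u|| = √((3)² + (-3)²) = √(18) ≈ 4.2426,
  v_1 = u/||u|| ≈ (0.7071, -0.7071) (||v_1|| = 1).

λ_1 = 23,  λ_2 = 17;  v_1 ≈ (0.7071, -0.7071)


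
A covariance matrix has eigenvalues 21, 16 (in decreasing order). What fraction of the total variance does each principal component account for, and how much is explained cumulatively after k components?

Step 1 — total variance = trace(Sigma) = Σ λ_i = 21 + 16 = 37.

Step 2 — fraction explained by component i = λ_i / Σ λ:
  PC1: 21/37 = 0.5676
  PC2: 16/37 = 0.4324

Step 3 — cumulative fraction after k components = (λ_1 + ... + λ_k) / Σ λ:
  k = 1: 21/37 = 0.5676
  k = 2: (21 + 16)/37 = 37/37 = 1

Summary (fraction, with percent):

explained: PC1 0.5676 (56.76%), PC2 0.4324 (43.24%);  cumulative: 0.5676, 1


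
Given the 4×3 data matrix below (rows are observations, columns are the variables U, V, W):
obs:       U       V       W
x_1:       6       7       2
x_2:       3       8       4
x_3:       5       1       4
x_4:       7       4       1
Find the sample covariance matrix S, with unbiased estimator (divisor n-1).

Step 1 — column means:
  mean(U) = (6 + 3 + 5 + 7) / 4 = 21/4 = 5.25
  mean(V) = (7 + 8 + 1 + 4) / 4 = 20/4 = 5
  mean(W) = (2 + 4 + 4 + 1) / 4 = 11/4 = 2.75

Step 2 — sample covariance S[i,j] = (1/(n-1)) · Σ_k (x_{k,i} - mean_i) · (x_{k,j} - mean_j), with n-1 = 3.
  S[U,U] = ((0.75)·(0.75) + (-2.25)·(-2.25) + (-0.25)·(-0.25) + (1.75)·(1.75)) / 3 = 8.75/3 = 2.9167
  S[U,V] = ((0.75)·(2) + (-2.25)·(3) + (-0.25)·(-4) + (1.75)·(-1)) / 3 = -6/3 = -2
  S[U,W] = ((0.75)·(-0.75) + (-2.25)·(1.25) + (-0.25)·(1.25) + (1.75)·(-1.75)) / 3 = -6.75/3 = -2.25
  S[V,V] = ((2)·(2) + (3)·(3) + (-4)·(-4) + (-1)·(-1)) / 3 = 30/3 = 10
  S[V,W] = ((2)·(-0.75) + (3)·(1.25) + (-4)·(1.25) + (-1)·(-1.75)) / 3 = -1/3 = -0.3333
  S[W,W] = ((-0.75)·(-0.75) + (1.25)·(1.25) + (1.25)·(1.25) + (-1.75)·(-1.75)) / 3 = 6.75/3 = 2.25

S is symmetric (S[j,i] = S[i,j]). Assembling:

S = [[2.9167, -2, -2.25],
 [-2, 10, -0.3333],
 [-2.25, -0.3333, 2.25]]


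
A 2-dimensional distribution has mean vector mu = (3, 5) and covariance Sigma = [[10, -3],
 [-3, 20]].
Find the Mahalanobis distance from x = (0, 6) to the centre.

Step 1 — centre the observation: (x - mu) = (-3, 1).

Step 2 — invert Sigma. det(Sigma) = 10·20 - (-3)² = 191.
  Sigma^{-1} = (1/det) · [[d, -b], [-b, a]] = [[0.1047, 0.0157],
 [0.0157, 0.0524]].

Step 3 — form the quadratic (x - mu)^T · Sigma^{-1} · (x - mu):
  Sigma^{-1} · (x - mu) = (-0.2984, 0.0052).
  (x - mu)^T · [Sigma^{-1} · (x - mu)] = (-3)·(-0.2984) + (1)·(0.0052) = 0.9005.

Step 4 — take square root: d = √(0.9005) ≈ 0.949.

d(x, mu) = √(0.9005) ≈ 0.949


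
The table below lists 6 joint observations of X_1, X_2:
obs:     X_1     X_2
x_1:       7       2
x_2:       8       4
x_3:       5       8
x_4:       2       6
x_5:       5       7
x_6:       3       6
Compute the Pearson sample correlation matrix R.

Step 1 — column means:
  mean(X_1) = (7 + 8 + 5 + 2 + 5 + 3) / 6 = 30/6 = 5
  mean(X_2) = (2 + 4 + 8 + 6 + 7 + 6) / 6 = 33/6 = 5.5

Step 2 — sample variances and covariances s[i,j] = (1/(n-1)) · Σ_k (x_{k,i} - mean_i) · (x_{k,j} - mean_j), with n-1 = 5:
  s[X_1,X_1] = ((2)·(2) + (3)·(3) + (0)·(0) + (-3)·(-3) + (0)·(0) + (-2)·(-2)) / 5 = 26/5 = 5.2
  s[X_1,X_2] = ((2)·(-3.5) + (3)·(-1.5) + (0)·(2.5) + (-3)·(0.5) + (0)·(1.5) + (-2)·(0.5)) / 5 = -14/5 = -2.8
  s[X_2,X_2] = ((-3.5)·(-3.5) + (-1.5)·(-1.5) + (2.5)·(2.5) + (0.5)·(0.5) + (1.5)·(1.5) + (0.5)·(0.5)) / 5 = 23.5/5 = 4.7
  Sample standard deviations s_i = √(s[i,i]):
  s(X_1) = √(5.2) = 2.2804
  s(X_2) = √(4.7) = 2.1679

Step 3 — r_{ij} = s_{ij} / (s_i · s_j):
  r[X_1,X_1] = 1 (diagonal).
  r[X_1,X_2] = -2.8 / (2.2804 · 2.1679) = -2.8 / 4.9437 = -0.5664
  r[X_2,X_2] = 1 (diagonal).

R is symmetric with unit diagonal. Assembling:

R = [[1, -0.5664],
 [-0.5664, 1]]


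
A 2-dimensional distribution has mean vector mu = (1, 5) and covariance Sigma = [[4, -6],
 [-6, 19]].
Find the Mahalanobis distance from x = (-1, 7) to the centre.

Step 1 — centre the observation: (x - mu) = (-2, 2).

Step 2 — invert Sigma. det(Sigma) = 4·19 - (-6)² = 40.
  Sigma^{-1} = (1/det) · [[d, -b], [-b, a]] = [[0.475, 0.15],
 [0.15, 0.1]].

Step 3 — form the quadratic (x - mu)^T · Sigma^{-1} · (x - mu):
  Sigma^{-1} · (x - mu) = (-0.65, -0.1).
  (x - mu)^T · [Sigma^{-1} · (x - mu)] = (-2)·(-0.65) + (2)·(-0.1) = 1.1.

Step 4 — take square root: d = √(1.1) ≈ 1.0488.

d(x, mu) = √(1.1) ≈ 1.0488


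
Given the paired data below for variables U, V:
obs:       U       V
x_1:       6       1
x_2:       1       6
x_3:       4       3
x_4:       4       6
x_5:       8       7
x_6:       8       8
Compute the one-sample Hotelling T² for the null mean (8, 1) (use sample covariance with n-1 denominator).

Step 1 — sample mean vector:
  mean(U) = (6 + 1 + 4 + 4 + 8 + 8) / 6 = 31/6 = 5.1667
  mean(V) = (1 + 6 + 3 + 6 + 7 + 8) / 6 = 31/6 = 5.1667
  x̄ = (5.1667, 5.1667),  deviation x̄ - mu_0 = (5.1667, 5.1667) - (8, 1) = (-2.8333, 4.1667).

Step 2 — sample covariance matrix, S[i,j] = (1/(n-1)) · Σ_k (x_{k,i} - mean_i) · (x_{k,j} - mean_j), divisor n-1 = 5:
  S[U,U] = ((0.8333)·(0.8333) + (-4.1667)·(-4.1667) + (-1.1667)·(-1.1667) + (-1.1667)·(-1.1667) + (2.8333)·(2.8333) + (2.8333)·(2.8333)) / 5 = 36.8333/5 = 7.3667
  S[U,V] = ((0.8333)·(-4.1667) + (-4.1667)·(0.8333) + (-1.1667)·(-2.1667) + (-1.1667)·(0.8333) + (2.8333)·(1.8333) + (2.8333)·(2.8333)) / 5 = 7.8333/5 = 1.5667
  S[V,V] = ((-4.1667)·(-4.1667) + (0.8333)·(0.8333) + (-2.1667)·(-2.1667) + (0.8333)·(0.8333) + (1.8333)·(1.8333) + (2.8333)·(2.8333)) / 5 = 34.8333/5 = 6.9667
  S = [[7.3667, 1.5667],
 [1.5667, 6.9667]].

Step 3 — invert S. det(S) = 7.3667·6.9667 - (1.5667)² = 48.8667.
  S^{-1} = (1/det) · [[d, -b], [-b, a]] = [[0.1426, -0.0321],
 [-0.0321, 0.1508]].

Step 4 — quadratic form (x̄ - mu_0)^T · S^{-1} · (x̄ - mu_0):
  S^{-1} · (x̄ - mu_0) = (-0.5375, 0.719),
  (x̄ - mu_0)^T · [...] = (-2.8333)·(-0.5375) + (4.1667)·(0.719) = 4.5186.

Step 5 — scale by n: T² = 6 · 4.5186 = 27.1119.

T² ≈ 27.1119


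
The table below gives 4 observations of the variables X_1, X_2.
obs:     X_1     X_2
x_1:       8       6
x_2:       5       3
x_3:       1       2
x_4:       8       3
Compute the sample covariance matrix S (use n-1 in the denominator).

Step 1 — column means:
  mean(X_1) = (8 + 5 + 1 + 8) / 4 = 22/4 = 5.5
  mean(X_2) = (6 + 3 + 2 + 3) / 4 = 14/4 = 3.5

Step 2 — sample covariance S[i,j] = (1/(n-1)) · Σ_k (x_{k,i} - mean_i) · (x_{k,j} - mean_j), with n-1 = 3.
  S[X_1,X_1] = ((2.5)·(2.5) + (-0.5)·(-0.5) + (-4.5)·(-4.5) + (2.5)·(2.5)) / 3 = 33/3 = 11
  S[X_1,X_2] = ((2.5)·(2.5) + (-0.5)·(-0.5) + (-4.5)·(-1.5) + (2.5)·(-0.5)) / 3 = 12/3 = 4
  S[X_2,X_2] = ((2.5)·(2.5) + (-0.5)·(-0.5) + (-1.5)·(-1.5) + (-0.5)·(-0.5)) / 3 = 9/3 = 3

S is symmetric (S[j,i] = S[i,j]). Assembling:

S = [[11, 4],
 [4, 3]]


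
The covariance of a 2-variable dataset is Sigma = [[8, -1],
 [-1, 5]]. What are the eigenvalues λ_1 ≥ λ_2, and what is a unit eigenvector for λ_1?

Step 1 — characteristic polynomial of 2×2 Sigma:
  det(Sigma - λI) = λ² - trace · λ + det = 0.
  trace = 8 + 5 = 13, det = 8·5 - (-1)² = 39.
Step 2 — discriminant:
  Δ = trace² - 4·det = 169 - 156 = 13.
Step 3 — eigenvalues:
  λ = (trace ± √Δ)/2 = (13 ± 3.6056)/2,
  λ_1 = 8.3028,  λ_2 = 4.6972.

Step 4 — unit eigenvector for λ_1: solve (Sigma - λ_1 I)v = 0. First row:
  (8 - 8.3028)·v_x + (-1)·v_y = 0, i.e. (-0.3028)·v_x + (-1)·v_y = 0,
  so v ∝ (b, λ_1 - a) = (-1, 0.3028); multiply by -1 so the first entry is positive: u = (1, -0.3028).
  ||u|| = √((1)² + (-0.3028)²) = √(1.0917) ≈ 1.0448,
  v_1 = u/||u|| ≈ (0.9571, -0.2898) (||v_1|| = 1).

λ_1 = 8.3028,  λ_2 = 4.6972;  v_1 ≈ (0.9571, -0.2898)


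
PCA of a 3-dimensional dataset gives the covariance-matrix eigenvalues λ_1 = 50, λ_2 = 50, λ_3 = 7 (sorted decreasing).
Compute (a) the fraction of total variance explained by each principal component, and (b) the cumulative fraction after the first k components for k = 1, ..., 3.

Step 1 — total variance = trace(Sigma) = Σ λ_i = 50 + 50 + 7 = 107.

Step 2 — fraction explained by component i = λ_i / Σ λ:
  PC1: 50/107 = 0.4673
  PC2: 50/107 = 0.4673
  PC3: 7/107 = 0.0654

Step 3 — cumulative fraction after k components = (λ_1 + ... + λ_k) / Σ λ:
  k = 1: 50/107 = 0.4673
  k = 2: (50 + 50)/107 = 100/107 = 0.9346
  k = 3: (50 + 50 + 7)/107 = 107/107 = 1

Summary (fraction, with percent):

explained: PC1 0.4673 (46.73%), PC2 0.4673 (46.73%), PC3 0.0654 (6.54%);  cumulative: 0.4673, 0.9346, 1


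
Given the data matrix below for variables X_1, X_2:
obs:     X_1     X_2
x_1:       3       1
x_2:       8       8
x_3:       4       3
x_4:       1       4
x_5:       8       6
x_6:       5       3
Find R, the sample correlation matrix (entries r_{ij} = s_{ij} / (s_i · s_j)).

Step 1 — column means:
  mean(X_1) = (3 + 8 + 4 + 1 + 8 + 5) / 6 = 29/6 = 4.8333
  mean(X_2) = (1 + 8 + 3 + 4 + 6 + 3) / 6 = 25/6 = 4.1667

Step 2 — sample variances and covariances s[i,j] = (1/(n-1)) · Σ_k (x_{k,i} - mean_i) · (x_{k,j} - mean_j), with n-1 = 5:
  s[X_1,X_1] = ((-1.8333)·(-1.8333) + (3.1667)·(3.1667) + (-0.8333)·(-0.8333) + (-3.8333)·(-3.8333) + (3.1667)·(3.1667) + (0.1667)·(0.1667)) / 5 = 38.8333/5 = 7.7667
  s[X_1,X_2] = ((-1.8333)·(-3.1667) + (3.1667)·(3.8333) + (-0.8333)·(-1.1667) + (-3.8333)·(-0.1667) + (3.1667)·(1.8333) + (0.1667)·(-1.1667)) / 5 = 25.1667/5 = 5.0333
  s[X_2,X_2] = ((-3.1667)·(-3.1667) + (3.8333)·(3.8333) + (-1.1667)·(-1.1667) + (-0.1667)·(-0.1667) + (1.8333)·(1.8333) + (-1.1667)·(-1.1667)) / 5 = 30.8333/5 = 6.1667
  Sample standard deviations s_i = √(s[i,i]):
  s(X_1) = √(7.7667) = 2.7869
  s(X_2) = √(6.1667) = 2.4833

Step 3 — r_{ij} = s_{ij} / (s_i · s_j):
  r[X_1,X_1] = 1 (diagonal).
  r[X_1,X_2] = 5.0333 / (2.7869 · 2.4833) = 5.0333 / 6.9206 = 0.7273
  r[X_2,X_2] = 1 (diagonal).

R is symmetric with unit diagonal. Assembling:

R = [[1, 0.7273],
 [0.7273, 1]]


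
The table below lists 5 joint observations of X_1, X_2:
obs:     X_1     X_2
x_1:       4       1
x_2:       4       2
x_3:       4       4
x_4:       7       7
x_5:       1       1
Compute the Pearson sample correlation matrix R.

Step 1 — column means:
  mean(X_1) = (4 + 4 + 4 + 7 + 1) / 5 = 20/5 = 4
  mean(X_2) = (1 + 2 + 4 + 7 + 1) / 5 = 15/5 = 3

Step 2 — sample variances and covariances s[i,j] = (1/(n-1)) · Σ_k (x_{k,i} - mean_i) · (x_{k,j} - mean_j), with n-1 = 4:
  s[X_1,X_1] = ((0)·(0) + (0)·(0) + (0)·(0) + (3)·(3) + (-3)·(-3)) / 4 = 18/4 = 4.5
  s[X_1,X_2] = ((0)·(-2) + (0)·(-1) + (0)·(1) + (3)·(4) + (-3)·(-2)) / 4 = 18/4 = 4.5
  s[X_2,X_2] = ((-2)·(-2) + (-1)·(-1) + (1)·(1) + (4)·(4) + (-2)·(-2)) / 4 = 26/4 = 6.5
  Sample standard deviations s_i = √(s[i,i]):
  s(X_1) = √(4.5) = 2.1213
  s(X_2) = √(6.5) = 2.5495

Step 3 — r_{ij} = s_{ij} / (s_i · s_j):
  r[X_1,X_1] = 1 (diagonal).
  r[X_1,X_2] = 4.5 / (2.1213 · 2.5495) = 4.5 / 5.4083 = 0.8321
  r[X_2,X_2] = 1 (diagonal).

R is symmetric with unit diagonal. Assembling:

R = [[1, 0.8321],
 [0.8321, 1]]


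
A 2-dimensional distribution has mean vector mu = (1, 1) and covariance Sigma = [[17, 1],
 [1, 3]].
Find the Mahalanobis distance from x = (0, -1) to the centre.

Step 1 — centre the observation: (x - mu) = (-1, -2).

Step 2 — invert Sigma. det(Sigma) = 17·3 - (1)² = 50.
  Sigma^{-1} = (1/det) · [[d, -b], [-b, a]] = [[0.06, -0.02],
 [-0.02, 0.34]].

Step 3 — form the quadratic (x - mu)^T · Sigma^{-1} · (x - mu):
  Sigma^{-1} · (x - mu) = (-0.02, -0.66).
  (x - mu)^T · [Sigma^{-1} · (x - mu)] = (-1)·(-0.02) + (-2)·(-0.66) = 1.34.

Step 4 — take square root: d = √(1.34) ≈ 1.1576.

d(x, mu) = √(1.34) ≈ 1.1576


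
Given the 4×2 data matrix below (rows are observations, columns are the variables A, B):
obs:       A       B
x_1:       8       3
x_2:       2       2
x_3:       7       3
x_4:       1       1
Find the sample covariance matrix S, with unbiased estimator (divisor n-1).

Step 1 — column means:
  mean(A) = (8 + 2 + 7 + 1) / 4 = 18/4 = 4.5
  mean(B) = (3 + 2 + 3 + 1) / 4 = 9/4 = 2.25

Step 2 — sample covariance S[i,j] = (1/(n-1)) · Σ_k (x_{k,i} - mean_i) · (x_{k,j} - mean_j), with n-1 = 3.
  S[A,A] = ((3.5)·(3.5) + (-2.5)·(-2.5) + (2.5)·(2.5) + (-3.5)·(-3.5)) / 3 = 37/3 = 12.3333
  S[A,B] = ((3.5)·(0.75) + (-2.5)·(-0.25) + (2.5)·(0.75) + (-3.5)·(-1.25)) / 3 = 9.5/3 = 3.1667
  S[B,B] = ((0.75)·(0.75) + (-0.25)·(-0.25) + (0.75)·(0.75) + (-1.25)·(-1.25)) / 3 = 2.75/3 = 0.9167

S is symmetric (S[j,i] = S[i,j]). Assembling:

S = [[12.3333, 3.1667],
 [3.1667, 0.9167]]


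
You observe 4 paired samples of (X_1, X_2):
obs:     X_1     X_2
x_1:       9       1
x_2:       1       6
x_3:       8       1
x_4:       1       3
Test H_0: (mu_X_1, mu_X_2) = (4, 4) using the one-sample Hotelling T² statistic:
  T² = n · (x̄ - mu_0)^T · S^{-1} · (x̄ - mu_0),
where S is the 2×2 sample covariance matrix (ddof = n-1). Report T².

Step 1 — sample mean vector:
  mean(X_1) = (9 + 1 + 8 + 1) / 4 = 19/4 = 4.75
  mean(X_2) = (1 + 6 + 1 + 3) / 4 = 11/4 = 2.75
  x̄ = (4.75, 2.75),  deviation x̄ - mu_0 = (4.75, 2.75) - (4, 4) = (0.75, -1.25).

Step 2 — sample covariance matrix, S[i,j] = (1/(n-1)) · Σ_k (x_{k,i} - mean_i) · (x_{k,j} - mean_j), divisor n-1 = 3:
  S[X_1,X_1] = ((4.25)·(4.25) + (-3.75)·(-3.75) + (3.25)·(3.25) + (-3.75)·(-3.75)) / 3 = 56.75/3 = 18.9167
  S[X_1,X_2] = ((4.25)·(-1.75) + (-3.75)·(3.25) + (3.25)·(-1.75) + (-3.75)·(0.25)) / 3 = -26.25/3 = -8.75
  S[X_2,X_2] = ((-1.75)·(-1.75) + (3.25)·(3.25) + (-1.75)·(-1.75) + (0.25)·(0.25)) / 3 = 16.75/3 = 5.5833
  S = [[18.9167, -8.75],
 [-8.75, 5.5833]].

Step 3 — invert S. det(S) = 18.9167·5.5833 - (-8.75)² = 29.0556.
  S^{-1} = (1/det) · [[d, -b], [-b, a]] = [[0.1922, 0.3011],
 [0.3011, 0.6511]].

Step 4 — quadratic form (x̄ - mu_0)^T · S^{-1} · (x̄ - mu_0):
  S^{-1} · (x̄ - mu_0) = (-0.2323, -0.588),
  (x̄ - mu_0)^T · [...] = (0.75)·(-0.2323) + (-1.25)·(-0.588) = 0.5607.

Step 5 — scale by n: T² = 4 · 0.5607 = 2.2428.

T² ≈ 2.2428


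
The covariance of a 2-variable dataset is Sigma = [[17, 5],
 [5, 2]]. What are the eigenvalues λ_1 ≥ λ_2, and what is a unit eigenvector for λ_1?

Step 1 — characteristic polynomial of 2×2 Sigma:
  det(Sigma - λI) = λ² - trace · λ + det = 0.
  trace = 17 + 2 = 19, det = 17·2 - (5)² = 9.
Step 2 — discriminant:
  Δ = trace² - 4·det = 361 - 36 = 325.
Step 3 — eigenvalues:
  λ = (trace ± √Δ)/2 = (19 ± 18.0278)/2,
  λ_1 = 18.5139,  λ_2 = 0.4861.

Step 4 — unit eigenvector for λ_1: solve (Sigma - λ_1 I)v = 0. First row:
  (17 - 18.5139)·v_x + (5)·v_y = 0, i.e. (-1.5139)·v_x + (5)·v_y = 0,
  so v ∝ (b, λ_1 - a) = (5, 1.5139) = u.
  ||u|| = √((5)² + (1.5139)²) = √(27.2918) ≈ 5.2242,
  v_1 = u/||u|| ≈ (0.9571, 0.2898) (||v_1|| = 1).

λ_1 = 18.5139,  λ_2 = 0.4861;  v_1 ≈ (0.9571, 0.2898)


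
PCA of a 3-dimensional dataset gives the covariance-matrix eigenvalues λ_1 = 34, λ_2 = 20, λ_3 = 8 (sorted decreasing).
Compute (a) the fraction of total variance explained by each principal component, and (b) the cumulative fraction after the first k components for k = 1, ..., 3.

Step 1 — total variance = trace(Sigma) = Σ λ_i = 34 + 20 + 8 = 62.

Step 2 — fraction explained by component i = λ_i / Σ λ:
  PC1: 34/62 = 0.5484
  PC2: 20/62 = 0.3226
  PC3: 8/62 = 0.129

Step 3 — cumulative fraction after k components = (λ_1 + ... + λ_k) / Σ λ:
  k = 1: 34/62 = 0.5484
  k = 2: (34 + 20)/62 = 54/62 = 0.871
  k = 3: (34 + 20 + 8)/62 = 62/62 = 1

Summary (fraction, with percent):

explained: PC1 0.5484 (54.84%), PC2 0.3226 (32.26%), PC3 0.129 (12.9%);  cumulative: 0.5484, 0.871, 1


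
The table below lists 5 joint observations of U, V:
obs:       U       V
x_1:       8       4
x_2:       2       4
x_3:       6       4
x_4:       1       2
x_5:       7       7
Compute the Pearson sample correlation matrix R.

Step 1 — column means:
  mean(U) = (8 + 2 + 6 + 1 + 7) / 5 = 24/5 = 4.8
  mean(V) = (4 + 4 + 4 + 2 + 7) / 5 = 21/5 = 4.2

Step 2 — sample variances and covariances s[i,j] = (1/(n-1)) · Σ_k (x_{k,i} - mean_i) · (x_{k,j} - mean_j), with n-1 = 4:
  s[U,U] = ((3.2)·(3.2) + (-2.8)·(-2.8) + (1.2)·(1.2) + (-3.8)·(-3.8) + (2.2)·(2.2)) / 4 = 38.8/4 = 9.7
  s[U,V] = ((3.2)·(-0.2) + (-2.8)·(-0.2) + (1.2)·(-0.2) + (-3.8)·(-2.2) + (2.2)·(2.8)) / 4 = 14.2/4 = 3.55
  s[V,V] = ((-0.2)·(-0.2) + (-0.2)·(-0.2) + (-0.2)·(-0.2) + (-2.2)·(-2.2) + (2.8)·(2.8)) / 4 = 12.8/4 = 3.2
  Sample standard deviations s_i = √(s[i,i]):
  s(U) = √(9.7) = 3.1145
  s(V) = √(3.2) = 1.7889

Step 3 — r_{ij} = s_{ij} / (s_i · s_j):
  r[U,U] = 1 (diagonal).
  r[U,V] = 3.55 / (3.1145 · 1.7889) = 3.55 / 5.5714 = 0.6372
  r[V,V] = 1 (diagonal).

R is symmetric with unit diagonal. Assembling:

R = [[1, 0.6372],
 [0.6372, 1]]


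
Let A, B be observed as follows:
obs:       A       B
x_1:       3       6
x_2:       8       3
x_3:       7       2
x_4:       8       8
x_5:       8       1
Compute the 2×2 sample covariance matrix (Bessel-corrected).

Step 1 — column means:
  mean(A) = (3 + 8 + 7 + 8 + 8) / 5 = 34/5 = 6.8
  mean(B) = (6 + 3 + 2 + 8 + 1) / 5 = 20/5 = 4

Step 2 — sample covariance S[i,j] = (1/(n-1)) · Σ_k (x_{k,i} - mean_i) · (x_{k,j} - mean_j), with n-1 = 4.
  S[A,A] = ((-3.8)·(-3.8) + (1.2)·(1.2) + (0.2)·(0.2) + (1.2)·(1.2) + (1.2)·(1.2)) / 4 = 18.8/4 = 4.7
  S[A,B] = ((-3.8)·(2) + (1.2)·(-1) + (0.2)·(-2) + (1.2)·(4) + (1.2)·(-3)) / 4 = -8/4 = -2
  S[B,B] = ((2)·(2) + (-1)·(-1) + (-2)·(-2) + (4)·(4) + (-3)·(-3)) / 4 = 34/4 = 8.5

S is symmetric (S[j,i] = S[i,j]). Assembling:

S = [[4.7, -2],
 [-2, 8.5]]


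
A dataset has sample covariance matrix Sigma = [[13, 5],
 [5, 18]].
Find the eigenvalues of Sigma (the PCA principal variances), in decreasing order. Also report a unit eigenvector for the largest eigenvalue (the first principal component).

Step 1 — characteristic polynomial of 2×2 Sigma:
  det(Sigma - λI) = λ² - trace · λ + det = 0.
  trace = 13 + 18 = 31, det = 13·18 - (5)² = 209.
Step 2 — discriminant:
  Δ = trace² - 4·det = 961 - 836 = 125.
Step 3 — eigenvalues:
  λ = (trace ± √Δ)/2 = (31 ± 11.1803)/2,
  λ_1 = 21.0902,  λ_2 = 9.9098.

Step 4 — unit eigenvector for λ_1: solve (Sigma - λ_1 I)v = 0. First row:
  (13 - 21.0902)·v_x + (5)·v_y = 0, i.e. (-8.0902)·v_x + (5)·v_y = 0,
  so v ∝ (b, λ_1 - a) = (5, 8.0902) = u.
  ||u|| = √((5)² + (8.0902)²) = √(90.4508) ≈ 9.5106,
  v_1 = u/||u|| ≈ (0.5257, 0.8507) (||v_1|| = 1).

λ_1 = 21.0902,  λ_2 = 9.9098;  v_1 ≈ (0.5257, 0.8507)


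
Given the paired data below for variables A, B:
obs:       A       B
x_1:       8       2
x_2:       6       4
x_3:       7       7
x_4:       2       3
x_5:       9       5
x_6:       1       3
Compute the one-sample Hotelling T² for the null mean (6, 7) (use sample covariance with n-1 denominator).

Step 1 — sample mean vector:
  mean(A) = (8 + 6 + 7 + 2 + 9 + 1) / 6 = 33/6 = 5.5
  mean(B) = (2 + 4 + 7 + 3 + 5 + 3) / 6 = 24/6 = 4
  x̄ = (5.5, 4),  deviation x̄ - mu_0 = (5.5, 4) - (6, 7) = (-0.5, -3).

Step 2 — sample covariance matrix, S[i,j] = (1/(n-1)) · Σ_k (x_{k,i} - mean_i) · (x_{k,j} - mean_j), divisor n-1 = 5:
  S[A,A] = ((2.5)·(2.5) + (0.5)·(0.5) + (1.5)·(1.5) + (-3.5)·(-3.5) + (3.5)·(3.5) + (-4.5)·(-4.5)) / 5 = 53.5/5 = 10.7
  S[A,B] = ((2.5)·(-2) + (0.5)·(0) + (1.5)·(3) + (-3.5)·(-1) + (3.5)·(1) + (-4.5)·(-1)) / 5 = 11/5 = 2.2
  S[B,B] = ((-2)·(-2) + (0)·(0) + (3)·(3) + (-1)·(-1) + (1)·(1) + (-1)·(-1)) / 5 = 16/5 = 3.2
  S = [[10.7, 2.2],
 [2.2, 3.2]].

Step 3 — invert S. det(S) = 10.7·3.2 - (2.2)² = 29.4.
  S^{-1} = (1/det) · [[d, -b], [-b, a]] = [[0.1088, -0.0748],
 [-0.0748, 0.3639]].

Step 4 — quadratic form (x̄ - mu_0)^T · S^{-1} · (x̄ - mu_0):
  S^{-1} · (x̄ - mu_0) = (0.1701, -1.0544),
  (x̄ - mu_0)^T · [...] = (-0.5)·(0.1701) + (-3)·(-1.0544) = 3.0782.

Step 5 — scale by n: T² = 6 · 3.0782 = 18.4694.

T² ≈ 18.4694


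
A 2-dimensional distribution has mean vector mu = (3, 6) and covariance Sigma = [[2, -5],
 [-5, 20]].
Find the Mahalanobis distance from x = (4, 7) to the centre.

Step 1 — centre the observation: (x - mu) = (1, 1).

Step 2 — invert Sigma. det(Sigma) = 2·20 - (-5)² = 15.
  Sigma^{-1} = (1/det) · [[d, -b], [-b, a]] = [[1.3333, 0.3333],
 [0.3333, 0.1333]].

Step 3 — form the quadratic (x - mu)^T · Sigma^{-1} · (x - mu):
  Sigma^{-1} · (x - mu) = (1.6667, 0.4667).
  (x - mu)^T · [Sigma^{-1} · (x - mu)] = (1)·(1.6667) + (1)·(0.4667) = 2.1333.

Step 4 — take square root: d = √(2.1333) ≈ 1.4606.

d(x, mu) = √(2.1333) ≈ 1.4606


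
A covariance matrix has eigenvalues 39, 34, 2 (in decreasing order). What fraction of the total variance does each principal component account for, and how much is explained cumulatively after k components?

Step 1 — total variance = trace(Sigma) = Σ λ_i = 39 + 34 + 2 = 75.

Step 2 — fraction explained by component i = λ_i / Σ λ:
  PC1: 39/75 = 0.52
  PC2: 34/75 = 0.4533
  PC3: 2/75 = 0.0267

Step 3 — cumulative fraction after k components = (λ_1 + ... + λ_k) / Σ λ:
  k = 1: 39/75 = 0.52
  k = 2: (39 + 34)/75 = 73/75 = 0.9733
  k = 3: (39 + 34 + 2)/75 = 75/75 = 1

Summary (fraction, with percent):

explained: PC1 0.52 (52%), PC2 0.4533 (45.33%), PC3 0.0267 (2.67%);  cumulative: 0.52, 0.9733, 1


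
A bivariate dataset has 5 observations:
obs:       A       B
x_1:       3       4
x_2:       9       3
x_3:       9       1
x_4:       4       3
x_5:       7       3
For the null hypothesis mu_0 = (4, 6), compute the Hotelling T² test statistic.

Step 1 — sample mean vector:
  mean(A) = (3 + 9 + 9 + 4 + 7) / 5 = 32/5 = 6.4
  mean(B) = (4 + 3 + 1 + 3 + 3) / 5 = 14/5 = 2.8
  x̄ = (6.4, 2.8),  deviation x̄ - mu_0 = (6.4, 2.8) - (4, 6) = (2.4, -3.2).

Step 2 — sample covariance matrix, S[i,j] = (1/(n-1)) · Σ_k (x_{k,i} - mean_i) · (x_{k,j} - mean_j), divisor n-1 = 4:
  S[A,A] = ((-3.4)·(-3.4) + (2.6)·(2.6) + (2.6)·(2.6) + (-2.4)·(-2.4) + (0.6)·(0.6)) / 4 = 31.2/4 = 7.8
  S[A,B] = ((-3.4)·(1.2) + (2.6)·(0.2) + (2.6)·(-1.8) + (-2.4)·(0.2) + (0.6)·(0.2)) / 4 = -8.6/4 = -2.15
  S[B,B] = ((1.2)·(1.2) + (0.2)·(0.2) + (-1.8)·(-1.8) + (0.2)·(0.2) + (0.2)·(0.2)) / 4 = 4.8/4 = 1.2
  S = [[7.8, -2.15],
 [-2.15, 1.2]].

Step 3 — invert S. det(S) = 7.8·1.2 - (-2.15)² = 4.7375.
  S^{-1} = (1/det) · [[d, -b], [-b, a]] = [[0.2533, 0.4538],
 [0.4538, 1.6464]].

Step 4 — quadratic form (x̄ - mu_0)^T · S^{-1} · (x̄ - mu_0):
  S^{-1} · (x̄ - mu_0) = (-0.8443, -4.1794),
  (x̄ - mu_0)^T · [...] = (2.4)·(-0.8443) + (-3.2)·(-4.1794) = 11.3478.

Step 5 — scale by n: T² = 5 · 11.3478 = 56.7388.

T² ≈ 56.7388
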